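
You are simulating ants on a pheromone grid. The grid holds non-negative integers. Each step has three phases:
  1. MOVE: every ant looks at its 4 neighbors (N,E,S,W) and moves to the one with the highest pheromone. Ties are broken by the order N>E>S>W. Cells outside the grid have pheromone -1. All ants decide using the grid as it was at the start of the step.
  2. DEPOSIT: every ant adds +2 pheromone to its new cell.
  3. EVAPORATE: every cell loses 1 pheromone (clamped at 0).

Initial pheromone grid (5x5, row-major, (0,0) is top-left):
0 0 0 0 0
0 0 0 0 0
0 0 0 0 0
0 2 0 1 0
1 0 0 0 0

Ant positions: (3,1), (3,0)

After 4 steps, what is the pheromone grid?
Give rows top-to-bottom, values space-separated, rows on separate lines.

After step 1: ants at (2,1),(3,1)
  0 0 0 0 0
  0 0 0 0 0
  0 1 0 0 0
  0 3 0 0 0
  0 0 0 0 0
After step 2: ants at (3,1),(2,1)
  0 0 0 0 0
  0 0 0 0 0
  0 2 0 0 0
  0 4 0 0 0
  0 0 0 0 0
After step 3: ants at (2,1),(3,1)
  0 0 0 0 0
  0 0 0 0 0
  0 3 0 0 0
  0 5 0 0 0
  0 0 0 0 0
After step 4: ants at (3,1),(2,1)
  0 0 0 0 0
  0 0 0 0 0
  0 4 0 0 0
  0 6 0 0 0
  0 0 0 0 0

0 0 0 0 0
0 0 0 0 0
0 4 0 0 0
0 6 0 0 0
0 0 0 0 0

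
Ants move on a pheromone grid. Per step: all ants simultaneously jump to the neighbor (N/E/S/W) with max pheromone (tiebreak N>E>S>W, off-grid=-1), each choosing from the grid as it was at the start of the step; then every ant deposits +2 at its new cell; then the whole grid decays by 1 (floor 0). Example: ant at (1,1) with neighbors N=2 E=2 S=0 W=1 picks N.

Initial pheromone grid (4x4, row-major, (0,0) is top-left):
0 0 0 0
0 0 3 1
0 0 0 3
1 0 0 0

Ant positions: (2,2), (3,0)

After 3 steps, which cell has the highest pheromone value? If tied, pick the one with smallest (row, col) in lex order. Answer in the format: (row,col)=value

Step 1: ant0:(2,2)->N->(1,2) | ant1:(3,0)->N->(2,0)
  grid max=4 at (1,2)
Step 2: ant0:(1,2)->N->(0,2) | ant1:(2,0)->N->(1,0)
  grid max=3 at (1,2)
Step 3: ant0:(0,2)->S->(1,2) | ant1:(1,0)->N->(0,0)
  grid max=4 at (1,2)
Final grid:
  1 0 0 0
  0 0 4 0
  0 0 0 0
  0 0 0 0
Max pheromone 4 at (1,2)

Answer: (1,2)=4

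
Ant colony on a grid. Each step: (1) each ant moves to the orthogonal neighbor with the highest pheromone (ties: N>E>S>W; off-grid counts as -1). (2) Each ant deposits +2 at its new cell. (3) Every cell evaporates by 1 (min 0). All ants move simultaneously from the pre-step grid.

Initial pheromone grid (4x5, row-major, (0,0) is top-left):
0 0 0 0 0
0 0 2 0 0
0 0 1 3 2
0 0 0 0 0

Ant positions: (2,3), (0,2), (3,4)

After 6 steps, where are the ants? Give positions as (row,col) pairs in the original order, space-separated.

Step 1: ant0:(2,3)->E->(2,4) | ant1:(0,2)->S->(1,2) | ant2:(3,4)->N->(2,4)
  grid max=5 at (2,4)
Step 2: ant0:(2,4)->W->(2,3) | ant1:(1,2)->N->(0,2) | ant2:(2,4)->W->(2,3)
  grid max=5 at (2,3)
Step 3: ant0:(2,3)->E->(2,4) | ant1:(0,2)->S->(1,2) | ant2:(2,3)->E->(2,4)
  grid max=7 at (2,4)
Step 4: ant0:(2,4)->W->(2,3) | ant1:(1,2)->N->(0,2) | ant2:(2,4)->W->(2,3)
  grid max=7 at (2,3)
Step 5: ant0:(2,3)->E->(2,4) | ant1:(0,2)->S->(1,2) | ant2:(2,3)->E->(2,4)
  grid max=9 at (2,4)
Step 6: ant0:(2,4)->W->(2,3) | ant1:(1,2)->N->(0,2) | ant2:(2,4)->W->(2,3)
  grid max=9 at (2,3)

(2,3) (0,2) (2,3)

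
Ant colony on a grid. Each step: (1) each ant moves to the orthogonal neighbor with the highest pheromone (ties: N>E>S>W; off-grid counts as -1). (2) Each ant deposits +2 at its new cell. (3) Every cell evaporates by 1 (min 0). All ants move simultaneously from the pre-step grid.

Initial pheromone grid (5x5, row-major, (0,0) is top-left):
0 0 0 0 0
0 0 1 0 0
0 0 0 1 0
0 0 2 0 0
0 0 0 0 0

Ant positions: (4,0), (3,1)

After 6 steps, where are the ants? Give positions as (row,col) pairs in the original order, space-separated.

Step 1: ant0:(4,0)->N->(3,0) | ant1:(3,1)->E->(3,2)
  grid max=3 at (3,2)
Step 2: ant0:(3,0)->N->(2,0) | ant1:(3,2)->N->(2,2)
  grid max=2 at (3,2)
Step 3: ant0:(2,0)->N->(1,0) | ant1:(2,2)->S->(3,2)
  grid max=3 at (3,2)
Step 4: ant0:(1,0)->N->(0,0) | ant1:(3,2)->N->(2,2)
  grid max=2 at (3,2)
Step 5: ant0:(0,0)->E->(0,1) | ant1:(2,2)->S->(3,2)
  grid max=3 at (3,2)
Step 6: ant0:(0,1)->E->(0,2) | ant1:(3,2)->N->(2,2)
  grid max=2 at (3,2)

(0,2) (2,2)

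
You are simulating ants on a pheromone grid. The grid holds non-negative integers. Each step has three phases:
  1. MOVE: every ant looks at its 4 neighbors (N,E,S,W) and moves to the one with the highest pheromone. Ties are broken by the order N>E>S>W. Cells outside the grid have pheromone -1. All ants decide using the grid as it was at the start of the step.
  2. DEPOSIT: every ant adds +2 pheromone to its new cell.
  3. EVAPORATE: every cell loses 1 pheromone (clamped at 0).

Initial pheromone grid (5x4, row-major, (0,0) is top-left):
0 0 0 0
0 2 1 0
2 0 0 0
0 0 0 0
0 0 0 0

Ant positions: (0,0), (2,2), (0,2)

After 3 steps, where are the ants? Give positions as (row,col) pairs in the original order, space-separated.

Step 1: ant0:(0,0)->E->(0,1) | ant1:(2,2)->N->(1,2) | ant2:(0,2)->S->(1,2)
  grid max=4 at (1,2)
Step 2: ant0:(0,1)->S->(1,1) | ant1:(1,2)->W->(1,1) | ant2:(1,2)->W->(1,1)
  grid max=6 at (1,1)
Step 3: ant0:(1,1)->E->(1,2) | ant1:(1,1)->E->(1,2) | ant2:(1,1)->E->(1,2)
  grid max=8 at (1,2)

(1,2) (1,2) (1,2)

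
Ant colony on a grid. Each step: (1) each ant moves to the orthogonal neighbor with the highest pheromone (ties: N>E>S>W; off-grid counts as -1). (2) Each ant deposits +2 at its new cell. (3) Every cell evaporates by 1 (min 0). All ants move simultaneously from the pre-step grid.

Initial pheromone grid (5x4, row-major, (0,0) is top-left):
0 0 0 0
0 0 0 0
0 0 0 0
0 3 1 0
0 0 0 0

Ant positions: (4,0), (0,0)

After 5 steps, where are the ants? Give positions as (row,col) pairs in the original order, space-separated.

Step 1: ant0:(4,0)->N->(3,0) | ant1:(0,0)->E->(0,1)
  grid max=2 at (3,1)
Step 2: ant0:(3,0)->E->(3,1) | ant1:(0,1)->E->(0,2)
  grid max=3 at (3,1)
Step 3: ant0:(3,1)->N->(2,1) | ant1:(0,2)->E->(0,3)
  grid max=2 at (3,1)
Step 4: ant0:(2,1)->S->(3,1) | ant1:(0,3)->S->(1,3)
  grid max=3 at (3,1)
Step 5: ant0:(3,1)->N->(2,1) | ant1:(1,3)->N->(0,3)
  grid max=2 at (3,1)

(2,1) (0,3)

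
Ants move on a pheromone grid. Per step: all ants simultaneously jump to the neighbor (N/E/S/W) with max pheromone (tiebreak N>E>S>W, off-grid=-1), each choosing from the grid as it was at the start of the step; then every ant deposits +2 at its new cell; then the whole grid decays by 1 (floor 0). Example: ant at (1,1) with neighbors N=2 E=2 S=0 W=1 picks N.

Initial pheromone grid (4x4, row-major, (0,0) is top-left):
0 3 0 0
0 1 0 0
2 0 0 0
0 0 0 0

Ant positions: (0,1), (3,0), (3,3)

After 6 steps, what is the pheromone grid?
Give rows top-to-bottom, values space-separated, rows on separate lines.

After step 1: ants at (1,1),(2,0),(2,3)
  0 2 0 0
  0 2 0 0
  3 0 0 1
  0 0 0 0
After step 2: ants at (0,1),(1,0),(1,3)
  0 3 0 0
  1 1 0 1
  2 0 0 0
  0 0 0 0
After step 3: ants at (1,1),(2,0),(0,3)
  0 2 0 1
  0 2 0 0
  3 0 0 0
  0 0 0 0
After step 4: ants at (0,1),(1,0),(1,3)
  0 3 0 0
  1 1 0 1
  2 0 0 0
  0 0 0 0
After step 5: ants at (1,1),(2,0),(0,3)
  0 2 0 1
  0 2 0 0
  3 0 0 0
  0 0 0 0
After step 6: ants at (0,1),(1,0),(1,3)
  0 3 0 0
  1 1 0 1
  2 0 0 0
  0 0 0 0

0 3 0 0
1 1 0 1
2 0 0 0
0 0 0 0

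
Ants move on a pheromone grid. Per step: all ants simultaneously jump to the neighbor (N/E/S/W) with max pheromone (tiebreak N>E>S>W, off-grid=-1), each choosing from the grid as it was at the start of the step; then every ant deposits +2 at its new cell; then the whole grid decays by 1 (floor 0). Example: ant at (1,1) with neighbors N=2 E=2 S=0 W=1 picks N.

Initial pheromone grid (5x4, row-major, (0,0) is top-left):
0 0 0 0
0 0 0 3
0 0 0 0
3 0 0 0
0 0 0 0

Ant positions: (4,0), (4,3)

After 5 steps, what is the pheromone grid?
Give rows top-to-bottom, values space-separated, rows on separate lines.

After step 1: ants at (3,0),(3,3)
  0 0 0 0
  0 0 0 2
  0 0 0 0
  4 0 0 1
  0 0 0 0
After step 2: ants at (2,0),(2,3)
  0 0 0 0
  0 0 0 1
  1 0 0 1
  3 0 0 0
  0 0 0 0
After step 3: ants at (3,0),(1,3)
  0 0 0 0
  0 0 0 2
  0 0 0 0
  4 0 0 0
  0 0 0 0
After step 4: ants at (2,0),(0,3)
  0 0 0 1
  0 0 0 1
  1 0 0 0
  3 0 0 0
  0 0 0 0
After step 5: ants at (3,0),(1,3)
  0 0 0 0
  0 0 0 2
  0 0 0 0
  4 0 0 0
  0 0 0 0

0 0 0 0
0 0 0 2
0 0 0 0
4 0 0 0
0 0 0 0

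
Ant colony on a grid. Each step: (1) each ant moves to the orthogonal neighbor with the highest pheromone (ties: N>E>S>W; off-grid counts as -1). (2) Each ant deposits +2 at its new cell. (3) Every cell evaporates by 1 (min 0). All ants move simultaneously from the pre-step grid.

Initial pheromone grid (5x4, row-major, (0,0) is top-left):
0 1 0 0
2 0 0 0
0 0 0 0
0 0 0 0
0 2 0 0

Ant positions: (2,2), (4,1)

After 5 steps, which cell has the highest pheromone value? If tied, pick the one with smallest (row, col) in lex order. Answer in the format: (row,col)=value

Step 1: ant0:(2,2)->N->(1,2) | ant1:(4,1)->N->(3,1)
  grid max=1 at (1,0)
Step 2: ant0:(1,2)->N->(0,2) | ant1:(3,1)->S->(4,1)
  grid max=2 at (4,1)
Step 3: ant0:(0,2)->E->(0,3) | ant1:(4,1)->N->(3,1)
  grid max=1 at (0,3)
Step 4: ant0:(0,3)->S->(1,3) | ant1:(3,1)->S->(4,1)
  grid max=2 at (4,1)
Step 5: ant0:(1,3)->N->(0,3) | ant1:(4,1)->N->(3,1)
  grid max=1 at (0,3)
Final grid:
  0 0 0 1
  0 0 0 0
  0 0 0 0
  0 1 0 0
  0 1 0 0
Max pheromone 1 at (0,3)

Answer: (0,3)=1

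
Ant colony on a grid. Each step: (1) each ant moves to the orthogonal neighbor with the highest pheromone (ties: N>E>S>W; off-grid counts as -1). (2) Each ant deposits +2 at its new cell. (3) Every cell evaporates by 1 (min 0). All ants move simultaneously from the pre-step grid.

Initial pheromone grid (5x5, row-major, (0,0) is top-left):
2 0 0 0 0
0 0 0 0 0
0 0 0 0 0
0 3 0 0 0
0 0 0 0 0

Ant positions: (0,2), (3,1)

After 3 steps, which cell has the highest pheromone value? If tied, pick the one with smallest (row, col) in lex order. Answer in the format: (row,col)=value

Step 1: ant0:(0,2)->E->(0,3) | ant1:(3,1)->N->(2,1)
  grid max=2 at (3,1)
Step 2: ant0:(0,3)->E->(0,4) | ant1:(2,1)->S->(3,1)
  grid max=3 at (3,1)
Step 3: ant0:(0,4)->S->(1,4) | ant1:(3,1)->N->(2,1)
  grid max=2 at (3,1)
Final grid:
  0 0 0 0 0
  0 0 0 0 1
  0 1 0 0 0
  0 2 0 0 0
  0 0 0 0 0
Max pheromone 2 at (3,1)

Answer: (3,1)=2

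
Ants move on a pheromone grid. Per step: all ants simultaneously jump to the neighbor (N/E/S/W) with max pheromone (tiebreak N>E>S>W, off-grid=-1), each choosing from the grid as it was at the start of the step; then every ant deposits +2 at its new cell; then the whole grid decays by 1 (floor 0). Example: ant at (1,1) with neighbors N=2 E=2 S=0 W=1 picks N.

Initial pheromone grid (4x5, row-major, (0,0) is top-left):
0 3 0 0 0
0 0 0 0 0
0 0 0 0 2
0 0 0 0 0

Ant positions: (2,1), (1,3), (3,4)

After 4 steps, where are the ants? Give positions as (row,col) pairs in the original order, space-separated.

Step 1: ant0:(2,1)->N->(1,1) | ant1:(1,3)->N->(0,3) | ant2:(3,4)->N->(2,4)
  grid max=3 at (2,4)
Step 2: ant0:(1,1)->N->(0,1) | ant1:(0,3)->E->(0,4) | ant2:(2,4)->N->(1,4)
  grid max=3 at (0,1)
Step 3: ant0:(0,1)->E->(0,2) | ant1:(0,4)->S->(1,4) | ant2:(1,4)->S->(2,4)
  grid max=3 at (2,4)
Step 4: ant0:(0,2)->W->(0,1) | ant1:(1,4)->S->(2,4) | ant2:(2,4)->N->(1,4)
  grid max=4 at (2,4)

(0,1) (2,4) (1,4)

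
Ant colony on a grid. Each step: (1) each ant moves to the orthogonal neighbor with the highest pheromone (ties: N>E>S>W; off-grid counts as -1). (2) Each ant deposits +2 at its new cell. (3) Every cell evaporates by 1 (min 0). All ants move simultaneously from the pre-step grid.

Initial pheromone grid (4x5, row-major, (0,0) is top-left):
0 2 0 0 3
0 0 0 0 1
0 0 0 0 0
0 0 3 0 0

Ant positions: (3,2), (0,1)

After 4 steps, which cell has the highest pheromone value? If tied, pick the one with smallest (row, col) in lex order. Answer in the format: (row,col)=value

Answer: (3,2)=3

Derivation:
Step 1: ant0:(3,2)->N->(2,2) | ant1:(0,1)->E->(0,2)
  grid max=2 at (0,4)
Step 2: ant0:(2,2)->S->(3,2) | ant1:(0,2)->W->(0,1)
  grid max=3 at (3,2)
Step 3: ant0:(3,2)->N->(2,2) | ant1:(0,1)->E->(0,2)
  grid max=2 at (3,2)
Step 4: ant0:(2,2)->S->(3,2) | ant1:(0,2)->W->(0,1)
  grid max=3 at (3,2)
Final grid:
  0 2 0 0 0
  0 0 0 0 0
  0 0 0 0 0
  0 0 3 0 0
Max pheromone 3 at (3,2)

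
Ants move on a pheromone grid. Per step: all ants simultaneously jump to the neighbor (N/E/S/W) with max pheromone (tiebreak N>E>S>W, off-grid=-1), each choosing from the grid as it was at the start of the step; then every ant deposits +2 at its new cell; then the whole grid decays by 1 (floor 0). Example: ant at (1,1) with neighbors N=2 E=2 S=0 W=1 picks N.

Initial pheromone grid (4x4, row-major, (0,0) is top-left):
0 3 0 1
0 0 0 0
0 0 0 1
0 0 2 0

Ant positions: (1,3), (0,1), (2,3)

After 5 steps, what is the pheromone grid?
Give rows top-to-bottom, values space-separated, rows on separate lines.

After step 1: ants at (0,3),(0,2),(1,3)
  0 2 1 2
  0 0 0 1
  0 0 0 0
  0 0 1 0
After step 2: ants at (1,3),(0,3),(0,3)
  0 1 0 5
  0 0 0 2
  0 0 0 0
  0 0 0 0
After step 3: ants at (0,3),(1,3),(1,3)
  0 0 0 6
  0 0 0 5
  0 0 0 0
  0 0 0 0
After step 4: ants at (1,3),(0,3),(0,3)
  0 0 0 9
  0 0 0 6
  0 0 0 0
  0 0 0 0
After step 5: ants at (0,3),(1,3),(1,3)
  0 0 0 10
  0 0 0 9
  0 0 0 0
  0 0 0 0

0 0 0 10
0 0 0 9
0 0 0 0
0 0 0 0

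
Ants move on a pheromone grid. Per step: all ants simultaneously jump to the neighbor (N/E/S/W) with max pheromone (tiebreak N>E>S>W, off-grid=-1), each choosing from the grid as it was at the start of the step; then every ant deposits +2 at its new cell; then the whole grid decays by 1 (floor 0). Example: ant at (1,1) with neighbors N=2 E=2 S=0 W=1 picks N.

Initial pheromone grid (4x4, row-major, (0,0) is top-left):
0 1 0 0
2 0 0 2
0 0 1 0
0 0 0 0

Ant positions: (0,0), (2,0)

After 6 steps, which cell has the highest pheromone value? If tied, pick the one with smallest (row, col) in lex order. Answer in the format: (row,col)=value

Step 1: ant0:(0,0)->S->(1,0) | ant1:(2,0)->N->(1,0)
  grid max=5 at (1,0)
Step 2: ant0:(1,0)->N->(0,0) | ant1:(1,0)->N->(0,0)
  grid max=4 at (1,0)
Step 3: ant0:(0,0)->S->(1,0) | ant1:(0,0)->S->(1,0)
  grid max=7 at (1,0)
Step 4: ant0:(1,0)->N->(0,0) | ant1:(1,0)->N->(0,0)
  grid max=6 at (1,0)
Step 5: ant0:(0,0)->S->(1,0) | ant1:(0,0)->S->(1,0)
  grid max=9 at (1,0)
Step 6: ant0:(1,0)->N->(0,0) | ant1:(1,0)->N->(0,0)
  grid max=8 at (1,0)
Final grid:
  7 0 0 0
  8 0 0 0
  0 0 0 0
  0 0 0 0
Max pheromone 8 at (1,0)

Answer: (1,0)=8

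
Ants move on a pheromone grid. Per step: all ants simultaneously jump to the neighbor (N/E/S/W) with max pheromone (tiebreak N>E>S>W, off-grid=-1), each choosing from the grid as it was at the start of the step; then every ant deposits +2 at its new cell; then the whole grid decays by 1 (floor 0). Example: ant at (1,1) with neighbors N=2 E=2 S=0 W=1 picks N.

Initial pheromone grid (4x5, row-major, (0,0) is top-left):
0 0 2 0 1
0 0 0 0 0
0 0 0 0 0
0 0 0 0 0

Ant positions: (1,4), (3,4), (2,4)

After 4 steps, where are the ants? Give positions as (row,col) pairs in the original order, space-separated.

Step 1: ant0:(1,4)->N->(0,4) | ant1:(3,4)->N->(2,4) | ant2:(2,4)->N->(1,4)
  grid max=2 at (0,4)
Step 2: ant0:(0,4)->S->(1,4) | ant1:(2,4)->N->(1,4) | ant2:(1,4)->N->(0,4)
  grid max=4 at (1,4)
Step 3: ant0:(1,4)->N->(0,4) | ant1:(1,4)->N->(0,4) | ant2:(0,4)->S->(1,4)
  grid max=6 at (0,4)
Step 4: ant0:(0,4)->S->(1,4) | ant1:(0,4)->S->(1,4) | ant2:(1,4)->N->(0,4)
  grid max=8 at (1,4)

(1,4) (1,4) (0,4)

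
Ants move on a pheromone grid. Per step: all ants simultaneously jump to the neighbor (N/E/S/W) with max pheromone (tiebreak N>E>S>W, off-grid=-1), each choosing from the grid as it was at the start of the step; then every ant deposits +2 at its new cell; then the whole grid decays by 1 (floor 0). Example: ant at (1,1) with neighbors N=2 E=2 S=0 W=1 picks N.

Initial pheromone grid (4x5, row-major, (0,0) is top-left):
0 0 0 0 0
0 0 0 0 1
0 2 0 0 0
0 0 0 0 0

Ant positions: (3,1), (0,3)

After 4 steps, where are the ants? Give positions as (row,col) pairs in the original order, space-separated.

Step 1: ant0:(3,1)->N->(2,1) | ant1:(0,3)->E->(0,4)
  grid max=3 at (2,1)
Step 2: ant0:(2,1)->N->(1,1) | ant1:(0,4)->S->(1,4)
  grid max=2 at (2,1)
Step 3: ant0:(1,1)->S->(2,1) | ant1:(1,4)->N->(0,4)
  grid max=3 at (2,1)
Step 4: ant0:(2,1)->N->(1,1) | ant1:(0,4)->S->(1,4)
  grid max=2 at (2,1)

(1,1) (1,4)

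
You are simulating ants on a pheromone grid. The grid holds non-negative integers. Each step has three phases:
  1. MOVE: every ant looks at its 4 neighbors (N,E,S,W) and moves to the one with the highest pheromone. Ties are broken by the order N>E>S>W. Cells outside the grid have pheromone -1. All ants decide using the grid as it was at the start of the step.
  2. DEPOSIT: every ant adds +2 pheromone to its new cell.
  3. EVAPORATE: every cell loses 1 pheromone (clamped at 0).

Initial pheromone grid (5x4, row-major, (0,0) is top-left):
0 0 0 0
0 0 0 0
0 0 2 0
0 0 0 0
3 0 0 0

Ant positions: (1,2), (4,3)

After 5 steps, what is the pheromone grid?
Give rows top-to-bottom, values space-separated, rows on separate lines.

After step 1: ants at (2,2),(3,3)
  0 0 0 0
  0 0 0 0
  0 0 3 0
  0 0 0 1
  2 0 0 0
After step 2: ants at (1,2),(2,3)
  0 0 0 0
  0 0 1 0
  0 0 2 1
  0 0 0 0
  1 0 0 0
After step 3: ants at (2,2),(2,2)
  0 0 0 0
  0 0 0 0
  0 0 5 0
  0 0 0 0
  0 0 0 0
After step 4: ants at (1,2),(1,2)
  0 0 0 0
  0 0 3 0
  0 0 4 0
  0 0 0 0
  0 0 0 0
After step 5: ants at (2,2),(2,2)
  0 0 0 0
  0 0 2 0
  0 0 7 0
  0 0 0 0
  0 0 0 0

0 0 0 0
0 0 2 0
0 0 7 0
0 0 0 0
0 0 0 0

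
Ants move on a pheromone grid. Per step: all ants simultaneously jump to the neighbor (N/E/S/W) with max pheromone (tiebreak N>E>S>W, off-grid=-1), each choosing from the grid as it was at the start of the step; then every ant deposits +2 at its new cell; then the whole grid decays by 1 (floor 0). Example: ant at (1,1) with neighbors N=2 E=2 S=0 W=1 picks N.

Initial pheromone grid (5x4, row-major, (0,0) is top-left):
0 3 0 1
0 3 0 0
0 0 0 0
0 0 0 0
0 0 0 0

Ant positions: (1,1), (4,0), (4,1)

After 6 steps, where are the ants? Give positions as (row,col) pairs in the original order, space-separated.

Step 1: ant0:(1,1)->N->(0,1) | ant1:(4,0)->N->(3,0) | ant2:(4,1)->N->(3,1)
  grid max=4 at (0,1)
Step 2: ant0:(0,1)->S->(1,1) | ant1:(3,0)->E->(3,1) | ant2:(3,1)->W->(3,0)
  grid max=3 at (0,1)
Step 3: ant0:(1,1)->N->(0,1) | ant1:(3,1)->W->(3,0) | ant2:(3,0)->E->(3,1)
  grid max=4 at (0,1)
Step 4: ant0:(0,1)->S->(1,1) | ant1:(3,0)->E->(3,1) | ant2:(3,1)->W->(3,0)
  grid max=4 at (3,0)
Step 5: ant0:(1,1)->N->(0,1) | ant1:(3,1)->W->(3,0) | ant2:(3,0)->E->(3,1)
  grid max=5 at (3,0)
Step 6: ant0:(0,1)->S->(1,1) | ant1:(3,0)->E->(3,1) | ant2:(3,1)->W->(3,0)
  grid max=6 at (3,0)

(1,1) (3,1) (3,0)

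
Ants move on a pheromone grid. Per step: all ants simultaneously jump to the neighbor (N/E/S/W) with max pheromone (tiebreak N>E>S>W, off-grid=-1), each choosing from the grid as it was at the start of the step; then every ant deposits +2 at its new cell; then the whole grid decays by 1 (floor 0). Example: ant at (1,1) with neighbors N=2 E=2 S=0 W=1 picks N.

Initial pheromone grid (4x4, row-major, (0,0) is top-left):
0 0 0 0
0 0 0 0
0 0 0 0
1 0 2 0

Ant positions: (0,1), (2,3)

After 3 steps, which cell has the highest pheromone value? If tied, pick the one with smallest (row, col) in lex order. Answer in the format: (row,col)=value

Step 1: ant0:(0,1)->E->(0,2) | ant1:(2,3)->N->(1,3)
  grid max=1 at (0,2)
Step 2: ant0:(0,2)->E->(0,3) | ant1:(1,3)->N->(0,3)
  grid max=3 at (0,3)
Step 3: ant0:(0,3)->S->(1,3) | ant1:(0,3)->S->(1,3)
  grid max=3 at (1,3)
Final grid:
  0 0 0 2
  0 0 0 3
  0 0 0 0
  0 0 0 0
Max pheromone 3 at (1,3)

Answer: (1,3)=3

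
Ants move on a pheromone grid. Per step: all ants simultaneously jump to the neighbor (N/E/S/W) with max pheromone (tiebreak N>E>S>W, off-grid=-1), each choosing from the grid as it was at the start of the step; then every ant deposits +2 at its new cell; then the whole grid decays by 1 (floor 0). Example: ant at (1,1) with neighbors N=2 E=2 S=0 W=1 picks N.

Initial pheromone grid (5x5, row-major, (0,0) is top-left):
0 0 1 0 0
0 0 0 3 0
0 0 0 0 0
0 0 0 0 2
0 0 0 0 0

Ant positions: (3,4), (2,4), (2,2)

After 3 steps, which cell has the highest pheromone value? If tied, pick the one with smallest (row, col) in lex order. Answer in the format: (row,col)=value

Step 1: ant0:(3,4)->N->(2,4) | ant1:(2,4)->S->(3,4) | ant2:(2,2)->N->(1,2)
  grid max=3 at (3,4)
Step 2: ant0:(2,4)->S->(3,4) | ant1:(3,4)->N->(2,4) | ant2:(1,2)->E->(1,3)
  grid max=4 at (3,4)
Step 3: ant0:(3,4)->N->(2,4) | ant1:(2,4)->S->(3,4) | ant2:(1,3)->N->(0,3)
  grid max=5 at (3,4)
Final grid:
  0 0 0 1 0
  0 0 0 2 0
  0 0 0 0 3
  0 0 0 0 5
  0 0 0 0 0
Max pheromone 5 at (3,4)

Answer: (3,4)=5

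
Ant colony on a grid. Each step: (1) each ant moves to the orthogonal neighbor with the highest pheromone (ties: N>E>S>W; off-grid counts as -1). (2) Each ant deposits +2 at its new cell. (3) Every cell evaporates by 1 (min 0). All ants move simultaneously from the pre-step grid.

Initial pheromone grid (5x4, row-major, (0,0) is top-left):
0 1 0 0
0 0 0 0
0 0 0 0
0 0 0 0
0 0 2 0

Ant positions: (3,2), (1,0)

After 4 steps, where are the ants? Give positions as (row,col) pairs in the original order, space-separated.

Step 1: ant0:(3,2)->S->(4,2) | ant1:(1,0)->N->(0,0)
  grid max=3 at (4,2)
Step 2: ant0:(4,2)->N->(3,2) | ant1:(0,0)->E->(0,1)
  grid max=2 at (4,2)
Step 3: ant0:(3,2)->S->(4,2) | ant1:(0,1)->E->(0,2)
  grid max=3 at (4,2)
Step 4: ant0:(4,2)->N->(3,2) | ant1:(0,2)->E->(0,3)
  grid max=2 at (4,2)

(3,2) (0,3)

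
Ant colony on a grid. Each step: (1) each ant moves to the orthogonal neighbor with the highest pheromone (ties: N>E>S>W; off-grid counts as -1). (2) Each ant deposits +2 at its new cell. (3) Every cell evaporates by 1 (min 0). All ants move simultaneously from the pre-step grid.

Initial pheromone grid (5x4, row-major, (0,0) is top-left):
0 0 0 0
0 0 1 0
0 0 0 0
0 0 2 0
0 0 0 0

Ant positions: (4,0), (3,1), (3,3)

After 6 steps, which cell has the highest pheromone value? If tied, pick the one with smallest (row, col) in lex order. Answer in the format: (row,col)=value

Step 1: ant0:(4,0)->N->(3,0) | ant1:(3,1)->E->(3,2) | ant2:(3,3)->W->(3,2)
  grid max=5 at (3,2)
Step 2: ant0:(3,0)->N->(2,0) | ant1:(3,2)->N->(2,2) | ant2:(3,2)->N->(2,2)
  grid max=4 at (3,2)
Step 3: ant0:(2,0)->N->(1,0) | ant1:(2,2)->S->(3,2) | ant2:(2,2)->S->(3,2)
  grid max=7 at (3,2)
Step 4: ant0:(1,0)->N->(0,0) | ant1:(3,2)->N->(2,2) | ant2:(3,2)->N->(2,2)
  grid max=6 at (3,2)
Step 5: ant0:(0,0)->E->(0,1) | ant1:(2,2)->S->(3,2) | ant2:(2,2)->S->(3,2)
  grid max=9 at (3,2)
Step 6: ant0:(0,1)->E->(0,2) | ant1:(3,2)->N->(2,2) | ant2:(3,2)->N->(2,2)
  grid max=8 at (3,2)
Final grid:
  0 0 1 0
  0 0 0 0
  0 0 7 0
  0 0 8 0
  0 0 0 0
Max pheromone 8 at (3,2)

Answer: (3,2)=8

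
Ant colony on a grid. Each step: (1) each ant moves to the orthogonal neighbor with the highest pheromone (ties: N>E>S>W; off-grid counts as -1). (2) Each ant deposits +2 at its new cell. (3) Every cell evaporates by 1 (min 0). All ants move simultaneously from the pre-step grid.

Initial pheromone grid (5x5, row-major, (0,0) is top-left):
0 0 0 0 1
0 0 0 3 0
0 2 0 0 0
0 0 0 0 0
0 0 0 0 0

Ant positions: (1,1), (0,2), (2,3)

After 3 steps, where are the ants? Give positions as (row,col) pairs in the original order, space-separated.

Step 1: ant0:(1,1)->S->(2,1) | ant1:(0,2)->E->(0,3) | ant2:(2,3)->N->(1,3)
  grid max=4 at (1,3)
Step 2: ant0:(2,1)->N->(1,1) | ant1:(0,3)->S->(1,3) | ant2:(1,3)->N->(0,3)
  grid max=5 at (1,3)
Step 3: ant0:(1,1)->S->(2,1) | ant1:(1,3)->N->(0,3) | ant2:(0,3)->S->(1,3)
  grid max=6 at (1,3)

(2,1) (0,3) (1,3)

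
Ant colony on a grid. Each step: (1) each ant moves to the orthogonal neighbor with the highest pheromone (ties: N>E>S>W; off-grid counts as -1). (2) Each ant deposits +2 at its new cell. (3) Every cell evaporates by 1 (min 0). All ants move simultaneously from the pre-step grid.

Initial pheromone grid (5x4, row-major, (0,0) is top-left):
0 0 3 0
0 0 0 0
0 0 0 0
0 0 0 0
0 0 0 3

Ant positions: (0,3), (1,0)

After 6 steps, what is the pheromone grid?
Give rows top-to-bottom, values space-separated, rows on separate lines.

After step 1: ants at (0,2),(0,0)
  1 0 4 0
  0 0 0 0
  0 0 0 0
  0 0 0 0
  0 0 0 2
After step 2: ants at (0,3),(0,1)
  0 1 3 1
  0 0 0 0
  0 0 0 0
  0 0 0 0
  0 0 0 1
After step 3: ants at (0,2),(0,2)
  0 0 6 0
  0 0 0 0
  0 0 0 0
  0 0 0 0
  0 0 0 0
After step 4: ants at (0,3),(0,3)
  0 0 5 3
  0 0 0 0
  0 0 0 0
  0 0 0 0
  0 0 0 0
After step 5: ants at (0,2),(0,2)
  0 0 8 2
  0 0 0 0
  0 0 0 0
  0 0 0 0
  0 0 0 0
After step 6: ants at (0,3),(0,3)
  0 0 7 5
  0 0 0 0
  0 0 0 0
  0 0 0 0
  0 0 0 0

0 0 7 5
0 0 0 0
0 0 0 0
0 0 0 0
0 0 0 0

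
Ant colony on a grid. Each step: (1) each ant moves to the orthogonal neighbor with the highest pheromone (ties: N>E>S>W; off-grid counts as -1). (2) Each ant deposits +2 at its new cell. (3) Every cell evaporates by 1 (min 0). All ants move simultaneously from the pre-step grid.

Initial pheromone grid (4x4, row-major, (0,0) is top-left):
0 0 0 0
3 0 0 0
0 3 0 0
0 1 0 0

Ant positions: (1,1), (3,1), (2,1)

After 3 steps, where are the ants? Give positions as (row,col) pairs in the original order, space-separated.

Step 1: ant0:(1,1)->S->(2,1) | ant1:(3,1)->N->(2,1) | ant2:(2,1)->S->(3,1)
  grid max=6 at (2,1)
Step 2: ant0:(2,1)->S->(3,1) | ant1:(2,1)->S->(3,1) | ant2:(3,1)->N->(2,1)
  grid max=7 at (2,1)
Step 3: ant0:(3,1)->N->(2,1) | ant1:(3,1)->N->(2,1) | ant2:(2,1)->S->(3,1)
  grid max=10 at (2,1)

(2,1) (2,1) (3,1)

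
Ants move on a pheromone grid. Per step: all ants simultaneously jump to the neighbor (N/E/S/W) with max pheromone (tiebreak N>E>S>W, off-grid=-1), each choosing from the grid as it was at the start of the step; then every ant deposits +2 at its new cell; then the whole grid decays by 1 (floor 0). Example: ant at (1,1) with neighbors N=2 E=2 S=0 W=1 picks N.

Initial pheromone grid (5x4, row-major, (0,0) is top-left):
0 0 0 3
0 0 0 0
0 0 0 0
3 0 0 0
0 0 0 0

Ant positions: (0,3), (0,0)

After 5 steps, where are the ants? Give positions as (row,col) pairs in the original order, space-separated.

Step 1: ant0:(0,3)->S->(1,3) | ant1:(0,0)->E->(0,1)
  grid max=2 at (0,3)
Step 2: ant0:(1,3)->N->(0,3) | ant1:(0,1)->E->(0,2)
  grid max=3 at (0,3)
Step 3: ant0:(0,3)->W->(0,2) | ant1:(0,2)->E->(0,3)
  grid max=4 at (0,3)
Step 4: ant0:(0,2)->E->(0,3) | ant1:(0,3)->W->(0,2)
  grid max=5 at (0,3)
Step 5: ant0:(0,3)->W->(0,2) | ant1:(0,2)->E->(0,3)
  grid max=6 at (0,3)

(0,2) (0,3)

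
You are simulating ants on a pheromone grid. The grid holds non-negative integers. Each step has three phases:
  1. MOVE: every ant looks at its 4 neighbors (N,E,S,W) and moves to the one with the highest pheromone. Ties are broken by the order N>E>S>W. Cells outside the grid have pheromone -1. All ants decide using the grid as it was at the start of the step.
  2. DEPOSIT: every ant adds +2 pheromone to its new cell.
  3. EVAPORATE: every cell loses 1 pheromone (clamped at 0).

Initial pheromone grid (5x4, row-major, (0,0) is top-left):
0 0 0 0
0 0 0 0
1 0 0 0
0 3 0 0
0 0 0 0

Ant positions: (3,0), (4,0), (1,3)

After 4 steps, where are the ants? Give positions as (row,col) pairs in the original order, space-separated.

Step 1: ant0:(3,0)->E->(3,1) | ant1:(4,0)->N->(3,0) | ant2:(1,3)->N->(0,3)
  grid max=4 at (3,1)
Step 2: ant0:(3,1)->W->(3,0) | ant1:(3,0)->E->(3,1) | ant2:(0,3)->S->(1,3)
  grid max=5 at (3,1)
Step 3: ant0:(3,0)->E->(3,1) | ant1:(3,1)->W->(3,0) | ant2:(1,3)->N->(0,3)
  grid max=6 at (3,1)
Step 4: ant0:(3,1)->W->(3,0) | ant1:(3,0)->E->(3,1) | ant2:(0,3)->S->(1,3)
  grid max=7 at (3,1)

(3,0) (3,1) (1,3)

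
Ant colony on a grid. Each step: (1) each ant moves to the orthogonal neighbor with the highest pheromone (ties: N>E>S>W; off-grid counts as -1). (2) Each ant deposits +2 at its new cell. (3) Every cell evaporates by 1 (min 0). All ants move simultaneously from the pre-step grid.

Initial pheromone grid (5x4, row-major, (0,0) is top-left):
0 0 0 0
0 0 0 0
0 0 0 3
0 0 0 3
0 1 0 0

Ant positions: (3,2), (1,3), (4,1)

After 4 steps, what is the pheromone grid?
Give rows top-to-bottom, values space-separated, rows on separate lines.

After step 1: ants at (3,3),(2,3),(3,1)
  0 0 0 0
  0 0 0 0
  0 0 0 4
  0 1 0 4
  0 0 0 0
After step 2: ants at (2,3),(3,3),(2,1)
  0 0 0 0
  0 0 0 0
  0 1 0 5
  0 0 0 5
  0 0 0 0
After step 3: ants at (3,3),(2,3),(1,1)
  0 0 0 0
  0 1 0 0
  0 0 0 6
  0 0 0 6
  0 0 0 0
After step 4: ants at (2,3),(3,3),(0,1)
  0 1 0 0
  0 0 0 0
  0 0 0 7
  0 0 0 7
  0 0 0 0

0 1 0 0
0 0 0 0
0 0 0 7
0 0 0 7
0 0 0 0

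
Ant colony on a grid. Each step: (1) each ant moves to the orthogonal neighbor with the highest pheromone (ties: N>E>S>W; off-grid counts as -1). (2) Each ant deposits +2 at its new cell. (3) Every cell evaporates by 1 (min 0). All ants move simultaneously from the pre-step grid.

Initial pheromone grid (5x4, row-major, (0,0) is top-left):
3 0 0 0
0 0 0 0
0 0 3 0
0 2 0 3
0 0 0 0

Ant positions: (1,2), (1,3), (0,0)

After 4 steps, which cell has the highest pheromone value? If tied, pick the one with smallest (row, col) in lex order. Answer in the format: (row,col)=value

Answer: (2,2)=5

Derivation:
Step 1: ant0:(1,2)->S->(2,2) | ant1:(1,3)->N->(0,3) | ant2:(0,0)->E->(0,1)
  grid max=4 at (2,2)
Step 2: ant0:(2,2)->N->(1,2) | ant1:(0,3)->S->(1,3) | ant2:(0,1)->W->(0,0)
  grid max=3 at (0,0)
Step 3: ant0:(1,2)->S->(2,2) | ant1:(1,3)->W->(1,2) | ant2:(0,0)->E->(0,1)
  grid max=4 at (2,2)
Step 4: ant0:(2,2)->N->(1,2) | ant1:(1,2)->S->(2,2) | ant2:(0,1)->W->(0,0)
  grid max=5 at (2,2)
Final grid:
  3 0 0 0
  0 0 3 0
  0 0 5 0
  0 0 0 0
  0 0 0 0
Max pheromone 5 at (2,2)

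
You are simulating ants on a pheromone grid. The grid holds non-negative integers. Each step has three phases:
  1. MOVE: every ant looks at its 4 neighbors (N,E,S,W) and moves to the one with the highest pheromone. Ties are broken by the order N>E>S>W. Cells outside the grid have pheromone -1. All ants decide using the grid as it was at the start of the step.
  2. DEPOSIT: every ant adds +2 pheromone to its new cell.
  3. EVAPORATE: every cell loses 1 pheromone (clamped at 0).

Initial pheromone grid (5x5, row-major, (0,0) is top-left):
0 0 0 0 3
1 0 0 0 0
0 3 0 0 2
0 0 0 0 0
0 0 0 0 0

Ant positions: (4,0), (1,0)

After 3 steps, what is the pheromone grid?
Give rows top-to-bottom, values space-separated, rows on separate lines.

After step 1: ants at (3,0),(0,0)
  1 0 0 0 2
  0 0 0 0 0
  0 2 0 0 1
  1 0 0 0 0
  0 0 0 0 0
After step 2: ants at (2,0),(0,1)
  0 1 0 0 1
  0 0 0 0 0
  1 1 0 0 0
  0 0 0 0 0
  0 0 0 0 0
After step 3: ants at (2,1),(0,2)
  0 0 1 0 0
  0 0 0 0 0
  0 2 0 0 0
  0 0 0 0 0
  0 0 0 0 0

0 0 1 0 0
0 0 0 0 0
0 2 0 0 0
0 0 0 0 0
0 0 0 0 0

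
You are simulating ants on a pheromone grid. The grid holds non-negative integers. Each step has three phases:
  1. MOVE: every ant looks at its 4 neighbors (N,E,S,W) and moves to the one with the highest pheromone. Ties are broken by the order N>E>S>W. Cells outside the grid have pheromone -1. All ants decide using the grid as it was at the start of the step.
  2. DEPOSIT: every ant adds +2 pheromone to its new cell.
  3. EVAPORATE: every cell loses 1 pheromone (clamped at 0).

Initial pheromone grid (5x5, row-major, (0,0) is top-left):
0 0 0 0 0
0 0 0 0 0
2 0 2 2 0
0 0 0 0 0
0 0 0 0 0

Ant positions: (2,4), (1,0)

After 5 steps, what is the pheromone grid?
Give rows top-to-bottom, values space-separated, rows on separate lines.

After step 1: ants at (2,3),(2,0)
  0 0 0 0 0
  0 0 0 0 0
  3 0 1 3 0
  0 0 0 0 0
  0 0 0 0 0
After step 2: ants at (2,2),(1,0)
  0 0 0 0 0
  1 0 0 0 0
  2 0 2 2 0
  0 0 0 0 0
  0 0 0 0 0
After step 3: ants at (2,3),(2,0)
  0 0 0 0 0
  0 0 0 0 0
  3 0 1 3 0
  0 0 0 0 0
  0 0 0 0 0
After step 4: ants at (2,2),(1,0)
  0 0 0 0 0
  1 0 0 0 0
  2 0 2 2 0
  0 0 0 0 0
  0 0 0 0 0
After step 5: ants at (2,3),(2,0)
  0 0 0 0 0
  0 0 0 0 0
  3 0 1 3 0
  0 0 0 0 0
  0 0 0 0 0

0 0 0 0 0
0 0 0 0 0
3 0 1 3 0
0 0 0 0 0
0 0 0 0 0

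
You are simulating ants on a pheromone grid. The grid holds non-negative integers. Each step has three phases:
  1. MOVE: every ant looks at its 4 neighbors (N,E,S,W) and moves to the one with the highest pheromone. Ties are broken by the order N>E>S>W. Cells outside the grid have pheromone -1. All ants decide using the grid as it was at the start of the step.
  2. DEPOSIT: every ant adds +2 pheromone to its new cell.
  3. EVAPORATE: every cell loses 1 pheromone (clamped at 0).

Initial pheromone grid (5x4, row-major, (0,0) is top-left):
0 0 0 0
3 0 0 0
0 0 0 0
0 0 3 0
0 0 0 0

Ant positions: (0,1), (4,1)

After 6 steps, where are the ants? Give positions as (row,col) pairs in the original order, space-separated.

Step 1: ant0:(0,1)->E->(0,2) | ant1:(4,1)->N->(3,1)
  grid max=2 at (1,0)
Step 2: ant0:(0,2)->E->(0,3) | ant1:(3,1)->E->(3,2)
  grid max=3 at (3,2)
Step 3: ant0:(0,3)->S->(1,3) | ant1:(3,2)->N->(2,2)
  grid max=2 at (3,2)
Step 4: ant0:(1,3)->N->(0,3) | ant1:(2,2)->S->(3,2)
  grid max=3 at (3,2)
Step 5: ant0:(0,3)->S->(1,3) | ant1:(3,2)->N->(2,2)
  grid max=2 at (3,2)
Step 6: ant0:(1,3)->N->(0,3) | ant1:(2,2)->S->(3,2)
  grid max=3 at (3,2)

(0,3) (3,2)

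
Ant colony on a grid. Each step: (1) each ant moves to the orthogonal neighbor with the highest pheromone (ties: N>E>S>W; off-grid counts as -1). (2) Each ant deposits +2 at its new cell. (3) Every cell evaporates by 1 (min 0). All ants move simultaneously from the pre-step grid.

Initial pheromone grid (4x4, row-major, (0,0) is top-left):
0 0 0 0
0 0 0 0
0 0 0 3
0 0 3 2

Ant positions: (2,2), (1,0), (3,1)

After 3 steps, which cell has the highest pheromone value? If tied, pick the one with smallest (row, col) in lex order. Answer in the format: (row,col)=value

Answer: (2,3)=6

Derivation:
Step 1: ant0:(2,2)->E->(2,3) | ant1:(1,0)->N->(0,0) | ant2:(3,1)->E->(3,2)
  grid max=4 at (2,3)
Step 2: ant0:(2,3)->S->(3,3) | ant1:(0,0)->E->(0,1) | ant2:(3,2)->E->(3,3)
  grid max=4 at (3,3)
Step 3: ant0:(3,3)->N->(2,3) | ant1:(0,1)->E->(0,2) | ant2:(3,3)->N->(2,3)
  grid max=6 at (2,3)
Final grid:
  0 0 1 0
  0 0 0 0
  0 0 0 6
  0 0 2 3
Max pheromone 6 at (2,3)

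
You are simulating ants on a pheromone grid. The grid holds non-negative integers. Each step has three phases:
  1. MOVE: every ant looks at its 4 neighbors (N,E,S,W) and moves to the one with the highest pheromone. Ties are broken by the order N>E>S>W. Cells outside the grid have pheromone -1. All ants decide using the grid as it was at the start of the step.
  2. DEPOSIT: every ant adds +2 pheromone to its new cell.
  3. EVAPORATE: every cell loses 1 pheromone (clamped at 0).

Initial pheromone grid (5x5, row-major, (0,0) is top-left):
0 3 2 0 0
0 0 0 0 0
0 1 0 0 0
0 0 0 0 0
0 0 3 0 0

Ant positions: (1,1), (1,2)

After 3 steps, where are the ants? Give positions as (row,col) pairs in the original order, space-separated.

Step 1: ant0:(1,1)->N->(0,1) | ant1:(1,2)->N->(0,2)
  grid max=4 at (0,1)
Step 2: ant0:(0,1)->E->(0,2) | ant1:(0,2)->W->(0,1)
  grid max=5 at (0,1)
Step 3: ant0:(0,2)->W->(0,1) | ant1:(0,1)->E->(0,2)
  grid max=6 at (0,1)

(0,1) (0,2)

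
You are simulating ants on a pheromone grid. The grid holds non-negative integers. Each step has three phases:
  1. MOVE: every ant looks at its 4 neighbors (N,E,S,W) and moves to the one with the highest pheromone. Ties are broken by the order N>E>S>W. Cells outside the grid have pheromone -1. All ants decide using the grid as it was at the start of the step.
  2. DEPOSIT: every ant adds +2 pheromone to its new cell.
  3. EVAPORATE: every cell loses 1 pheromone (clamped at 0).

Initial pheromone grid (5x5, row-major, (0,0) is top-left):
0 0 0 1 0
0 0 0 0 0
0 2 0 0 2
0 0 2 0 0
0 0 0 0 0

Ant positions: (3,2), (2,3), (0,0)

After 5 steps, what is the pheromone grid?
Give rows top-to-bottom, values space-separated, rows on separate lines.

After step 1: ants at (2,2),(2,4),(0,1)
  0 1 0 0 0
  0 0 0 0 0
  0 1 1 0 3
  0 0 1 0 0
  0 0 0 0 0
After step 2: ants at (3,2),(1,4),(0,2)
  0 0 1 0 0
  0 0 0 0 1
  0 0 0 0 2
  0 0 2 0 0
  0 0 0 0 0
After step 3: ants at (2,2),(2,4),(0,3)
  0 0 0 1 0
  0 0 0 0 0
  0 0 1 0 3
  0 0 1 0 0
  0 0 0 0 0
After step 4: ants at (3,2),(1,4),(0,4)
  0 0 0 0 1
  0 0 0 0 1
  0 0 0 0 2
  0 0 2 0 0
  0 0 0 0 0
After step 5: ants at (2,2),(2,4),(1,4)
  0 0 0 0 0
  0 0 0 0 2
  0 0 1 0 3
  0 0 1 0 0
  0 0 0 0 0

0 0 0 0 0
0 0 0 0 2
0 0 1 0 3
0 0 1 0 0
0 0 0 0 0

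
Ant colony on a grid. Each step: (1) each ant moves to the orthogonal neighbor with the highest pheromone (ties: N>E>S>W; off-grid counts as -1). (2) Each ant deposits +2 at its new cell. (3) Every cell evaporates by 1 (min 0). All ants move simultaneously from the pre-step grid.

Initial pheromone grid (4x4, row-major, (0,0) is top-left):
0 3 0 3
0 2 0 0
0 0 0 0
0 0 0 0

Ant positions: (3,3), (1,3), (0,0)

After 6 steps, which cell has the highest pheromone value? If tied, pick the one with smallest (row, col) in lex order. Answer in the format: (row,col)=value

Step 1: ant0:(3,3)->N->(2,3) | ant1:(1,3)->N->(0,3) | ant2:(0,0)->E->(0,1)
  grid max=4 at (0,1)
Step 2: ant0:(2,3)->N->(1,3) | ant1:(0,3)->S->(1,3) | ant2:(0,1)->S->(1,1)
  grid max=3 at (0,1)
Step 3: ant0:(1,3)->N->(0,3) | ant1:(1,3)->N->(0,3) | ant2:(1,1)->N->(0,1)
  grid max=6 at (0,3)
Step 4: ant0:(0,3)->S->(1,3) | ant1:(0,3)->S->(1,3) | ant2:(0,1)->S->(1,1)
  grid max=5 at (0,3)
Step 5: ant0:(1,3)->N->(0,3) | ant1:(1,3)->N->(0,3) | ant2:(1,1)->N->(0,1)
  grid max=8 at (0,3)
Step 6: ant0:(0,3)->S->(1,3) | ant1:(0,3)->S->(1,3) | ant2:(0,1)->S->(1,1)
  grid max=7 at (0,3)
Final grid:
  0 3 0 7
  0 2 0 7
  0 0 0 0
  0 0 0 0
Max pheromone 7 at (0,3)

Answer: (0,3)=7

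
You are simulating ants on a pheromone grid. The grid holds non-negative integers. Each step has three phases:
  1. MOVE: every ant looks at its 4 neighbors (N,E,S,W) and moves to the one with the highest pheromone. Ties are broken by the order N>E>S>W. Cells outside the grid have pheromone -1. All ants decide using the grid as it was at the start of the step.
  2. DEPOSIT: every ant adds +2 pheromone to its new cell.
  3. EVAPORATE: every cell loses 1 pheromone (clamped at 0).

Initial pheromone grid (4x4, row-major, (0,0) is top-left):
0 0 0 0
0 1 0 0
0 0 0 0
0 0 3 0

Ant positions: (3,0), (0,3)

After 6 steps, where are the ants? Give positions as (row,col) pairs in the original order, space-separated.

Step 1: ant0:(3,0)->N->(2,0) | ant1:(0,3)->S->(1,3)
  grid max=2 at (3,2)
Step 2: ant0:(2,0)->N->(1,0) | ant1:(1,3)->N->(0,3)
  grid max=1 at (0,3)
Step 3: ant0:(1,0)->N->(0,0) | ant1:(0,3)->S->(1,3)
  grid max=1 at (0,0)
Step 4: ant0:(0,0)->E->(0,1) | ant1:(1,3)->N->(0,3)
  grid max=1 at (0,1)
Step 5: ant0:(0,1)->E->(0,2) | ant1:(0,3)->S->(1,3)
  grid max=1 at (0,2)
Step 6: ant0:(0,2)->E->(0,3) | ant1:(1,3)->N->(0,3)
  grid max=3 at (0,3)

(0,3) (0,3)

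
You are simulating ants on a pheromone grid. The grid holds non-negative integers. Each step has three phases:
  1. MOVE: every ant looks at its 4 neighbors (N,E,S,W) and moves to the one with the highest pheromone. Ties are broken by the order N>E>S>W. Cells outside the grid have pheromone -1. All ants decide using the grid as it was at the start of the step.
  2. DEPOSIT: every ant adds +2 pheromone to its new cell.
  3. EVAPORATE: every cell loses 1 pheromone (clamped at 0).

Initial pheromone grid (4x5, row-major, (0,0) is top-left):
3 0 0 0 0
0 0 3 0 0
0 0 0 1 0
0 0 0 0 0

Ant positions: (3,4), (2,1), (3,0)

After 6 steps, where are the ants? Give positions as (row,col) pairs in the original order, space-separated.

Step 1: ant0:(3,4)->N->(2,4) | ant1:(2,1)->N->(1,1) | ant2:(3,0)->N->(2,0)
  grid max=2 at (0,0)
Step 2: ant0:(2,4)->N->(1,4) | ant1:(1,1)->E->(1,2) | ant2:(2,0)->N->(1,0)
  grid max=3 at (1,2)
Step 3: ant0:(1,4)->N->(0,4) | ant1:(1,2)->N->(0,2) | ant2:(1,0)->N->(0,0)
  grid max=2 at (0,0)
Step 4: ant0:(0,4)->S->(1,4) | ant1:(0,2)->S->(1,2) | ant2:(0,0)->E->(0,1)
  grid max=3 at (1,2)
Step 5: ant0:(1,4)->N->(0,4) | ant1:(1,2)->N->(0,2) | ant2:(0,1)->W->(0,0)
  grid max=2 at (0,0)
Step 6: ant0:(0,4)->S->(1,4) | ant1:(0,2)->S->(1,2) | ant2:(0,0)->E->(0,1)
  grid max=3 at (1,2)

(1,4) (1,2) (0,1)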